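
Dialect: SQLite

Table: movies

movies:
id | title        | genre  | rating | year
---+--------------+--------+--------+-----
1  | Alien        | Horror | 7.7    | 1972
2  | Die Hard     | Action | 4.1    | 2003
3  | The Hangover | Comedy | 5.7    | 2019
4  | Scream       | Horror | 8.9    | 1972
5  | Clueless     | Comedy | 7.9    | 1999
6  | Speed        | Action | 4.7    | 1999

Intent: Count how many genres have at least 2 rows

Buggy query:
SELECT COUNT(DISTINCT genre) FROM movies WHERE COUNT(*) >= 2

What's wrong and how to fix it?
Bug: COUNT(*) cannot appear in WHERE; the per-group count doesn't exist yet

Fix: Use a subquery that GROUPs and filters with HAVING, then count its rows

Corrected query:
SELECT COUNT(*) FROM (SELECT genre FROM movies GROUP BY genre HAVING COUNT(*) >= 2)

Result:
COUNT(*)
--------
3       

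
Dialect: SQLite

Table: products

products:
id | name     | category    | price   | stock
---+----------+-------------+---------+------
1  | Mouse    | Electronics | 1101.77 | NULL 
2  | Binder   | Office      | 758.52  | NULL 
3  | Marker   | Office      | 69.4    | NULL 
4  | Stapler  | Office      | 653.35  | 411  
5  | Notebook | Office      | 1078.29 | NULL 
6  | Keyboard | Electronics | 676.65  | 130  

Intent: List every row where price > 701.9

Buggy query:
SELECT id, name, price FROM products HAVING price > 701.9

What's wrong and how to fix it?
Bug: HAVING filters the output of aggregation, but this query has no GROUP BY and no aggregate functions, so SQLite rejects it (HAVING clause on a non-aggregate query); the condition here is per row

Fix: Use WHERE for row-level filtering

Corrected query:
SELECT id, name, price FROM products WHERE price > 701.9

Result:
id | name     | price  
---+----------+--------
1  | Mouse    | 1101.77
2  | Binder   | 758.52 
5  | Notebook | 1078.29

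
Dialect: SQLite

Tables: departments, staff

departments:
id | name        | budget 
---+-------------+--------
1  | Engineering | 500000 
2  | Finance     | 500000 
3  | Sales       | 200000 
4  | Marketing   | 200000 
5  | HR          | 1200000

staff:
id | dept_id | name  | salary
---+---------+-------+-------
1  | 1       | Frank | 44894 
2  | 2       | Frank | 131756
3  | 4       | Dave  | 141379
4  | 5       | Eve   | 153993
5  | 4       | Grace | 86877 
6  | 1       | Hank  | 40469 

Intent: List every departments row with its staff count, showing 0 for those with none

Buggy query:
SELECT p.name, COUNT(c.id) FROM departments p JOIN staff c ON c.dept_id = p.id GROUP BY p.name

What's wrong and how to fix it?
Bug: INNER JOIN drops departments rows that have no matching staff rows

Fix: Switch to LEFT JOIN to retain unmatched parent rows

Corrected query:
SELECT p.name, COUNT(c.id) FROM departments p LEFT JOIN staff c ON c.dept_id = p.id GROUP BY p.name

Result:
name        | COUNT(c.id)
------------+------------
Engineering | 2          
Finance     | 1          
HR          | 1          
Marketing   | 2          
Sales       | 0          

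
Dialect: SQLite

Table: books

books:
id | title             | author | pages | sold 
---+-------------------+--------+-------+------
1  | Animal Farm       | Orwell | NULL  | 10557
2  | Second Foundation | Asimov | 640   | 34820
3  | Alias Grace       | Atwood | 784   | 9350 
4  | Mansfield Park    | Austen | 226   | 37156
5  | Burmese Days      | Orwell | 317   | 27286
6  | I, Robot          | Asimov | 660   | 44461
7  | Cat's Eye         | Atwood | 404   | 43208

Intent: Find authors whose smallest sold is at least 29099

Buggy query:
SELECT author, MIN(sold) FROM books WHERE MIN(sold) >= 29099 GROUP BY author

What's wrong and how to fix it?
Bug: Aggregates like MIN are computed per group after WHERE runs

Fix: Use HAVING for the per-group MIN condition

Corrected query:
SELECT author, MIN(sold) FROM books GROUP BY author HAVING MIN(sold) >= 29099

Result:
author | MIN(sold)
-------+----------
Asimov | 34820    
Austen | 37156    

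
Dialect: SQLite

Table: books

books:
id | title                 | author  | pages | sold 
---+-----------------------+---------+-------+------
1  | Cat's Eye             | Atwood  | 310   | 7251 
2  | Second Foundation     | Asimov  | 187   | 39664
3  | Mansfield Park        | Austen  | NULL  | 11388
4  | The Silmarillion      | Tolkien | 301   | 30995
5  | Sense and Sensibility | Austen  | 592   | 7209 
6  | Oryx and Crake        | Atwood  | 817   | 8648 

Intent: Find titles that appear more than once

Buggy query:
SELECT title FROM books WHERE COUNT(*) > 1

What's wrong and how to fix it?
Bug: WHERE can't reference COUNT(*); aggregates are computed after WHERE

Fix: Group first, then use HAVING for the count condition

Corrected query:
SELECT title FROM books GROUP BY title HAVING COUNT(*) > 1

Result:
(no rows)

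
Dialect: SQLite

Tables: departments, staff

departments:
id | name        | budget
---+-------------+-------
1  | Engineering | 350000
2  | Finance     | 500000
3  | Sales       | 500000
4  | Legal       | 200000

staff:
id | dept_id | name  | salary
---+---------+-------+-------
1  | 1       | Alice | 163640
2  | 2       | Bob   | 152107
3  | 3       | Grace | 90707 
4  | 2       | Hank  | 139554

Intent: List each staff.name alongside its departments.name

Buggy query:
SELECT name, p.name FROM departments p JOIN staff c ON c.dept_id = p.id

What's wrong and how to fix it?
Bug: Both tables have a 'name' column; the unqualified reference is ambiguous

Fix: Qualify the column with its table alias (c.name)

Corrected query:
SELECT c.name, p.name FROM departments p JOIN staff c ON c.dept_id = p.id

Result:
name  | name       
------+------------
Alice | Engineering
Bob   | Finance    
Grace | Sales      
Hank  | Finance    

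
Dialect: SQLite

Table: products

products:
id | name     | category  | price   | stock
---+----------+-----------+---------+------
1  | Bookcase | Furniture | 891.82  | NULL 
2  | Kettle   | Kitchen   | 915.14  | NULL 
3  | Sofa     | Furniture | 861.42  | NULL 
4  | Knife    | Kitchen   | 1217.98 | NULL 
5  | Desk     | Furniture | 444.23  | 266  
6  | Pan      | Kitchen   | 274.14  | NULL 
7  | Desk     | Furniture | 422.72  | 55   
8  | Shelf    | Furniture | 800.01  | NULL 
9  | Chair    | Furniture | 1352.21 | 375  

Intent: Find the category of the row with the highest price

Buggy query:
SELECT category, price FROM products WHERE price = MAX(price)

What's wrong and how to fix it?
Bug: MAX(price) is an aggregate and cannot be used directly in WHERE

Fix: Wrap MAX in a scalar subquery so WHERE compares against a single value

Corrected query:
SELECT category, price FROM products WHERE price = (SELECT MAX(price) FROM products)

Result:
category  | price  
----------+--------
Furniture | 1352.21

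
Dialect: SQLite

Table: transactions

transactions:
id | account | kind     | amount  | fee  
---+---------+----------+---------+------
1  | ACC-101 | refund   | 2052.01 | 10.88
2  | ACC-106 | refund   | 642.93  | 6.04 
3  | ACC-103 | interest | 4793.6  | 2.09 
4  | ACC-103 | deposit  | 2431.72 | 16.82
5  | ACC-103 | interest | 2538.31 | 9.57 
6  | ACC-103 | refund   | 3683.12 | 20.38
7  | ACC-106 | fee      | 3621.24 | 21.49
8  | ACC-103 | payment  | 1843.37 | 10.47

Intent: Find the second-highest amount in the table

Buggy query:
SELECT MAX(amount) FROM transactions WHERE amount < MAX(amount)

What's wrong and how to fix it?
Bug: The inner MAX is an aggregate inside WHERE, which is not allowed

Fix: Put the inner MAX in a scalar subquery

Corrected query:
SELECT MAX(amount) FROM transactions WHERE amount < (SELECT MAX(amount) FROM transactions)

Result:
MAX(amount)
-----------
3683.12    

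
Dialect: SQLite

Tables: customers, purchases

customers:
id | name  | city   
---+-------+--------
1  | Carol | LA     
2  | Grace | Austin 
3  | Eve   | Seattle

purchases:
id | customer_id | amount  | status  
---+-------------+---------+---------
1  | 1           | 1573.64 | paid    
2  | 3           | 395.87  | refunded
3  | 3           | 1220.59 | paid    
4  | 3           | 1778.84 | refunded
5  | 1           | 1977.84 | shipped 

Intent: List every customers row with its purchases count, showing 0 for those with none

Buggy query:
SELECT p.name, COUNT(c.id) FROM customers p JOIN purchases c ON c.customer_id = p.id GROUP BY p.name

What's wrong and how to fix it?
Bug: An inner join excludes parents with zero children

Fix: Use LEFT JOIN so parents without children still appear (COUNT(c.id) gives 0)

Corrected query:
SELECT p.name, COUNT(c.id) FROM customers p LEFT JOIN purchases c ON c.customer_id = p.id GROUP BY p.name

Result:
name  | COUNT(c.id)
------+------------
Carol | 2          
Eve   | 3          
Grace | 0          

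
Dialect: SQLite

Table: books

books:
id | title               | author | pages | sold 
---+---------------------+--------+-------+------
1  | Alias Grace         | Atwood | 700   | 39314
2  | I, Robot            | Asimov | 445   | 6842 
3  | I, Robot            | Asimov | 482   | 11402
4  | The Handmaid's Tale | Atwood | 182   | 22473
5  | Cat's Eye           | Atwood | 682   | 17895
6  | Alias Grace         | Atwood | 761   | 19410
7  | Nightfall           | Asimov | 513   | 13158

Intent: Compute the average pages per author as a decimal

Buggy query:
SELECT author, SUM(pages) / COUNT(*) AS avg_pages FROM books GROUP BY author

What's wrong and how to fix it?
Bug: SUM(pages) and COUNT(*) are both integers; the division truncates the fractional part

Fix: Multiply by 1.0 (or CAST to REAL) to force floating-point division

Corrected query:
SELECT author, SUM(pages) * 1.0 / COUNT(*) AS avg_pages FROM books GROUP BY author

Result:
author | avg_pages
-------+----------
Asimov | 480      
Atwood | 581.25   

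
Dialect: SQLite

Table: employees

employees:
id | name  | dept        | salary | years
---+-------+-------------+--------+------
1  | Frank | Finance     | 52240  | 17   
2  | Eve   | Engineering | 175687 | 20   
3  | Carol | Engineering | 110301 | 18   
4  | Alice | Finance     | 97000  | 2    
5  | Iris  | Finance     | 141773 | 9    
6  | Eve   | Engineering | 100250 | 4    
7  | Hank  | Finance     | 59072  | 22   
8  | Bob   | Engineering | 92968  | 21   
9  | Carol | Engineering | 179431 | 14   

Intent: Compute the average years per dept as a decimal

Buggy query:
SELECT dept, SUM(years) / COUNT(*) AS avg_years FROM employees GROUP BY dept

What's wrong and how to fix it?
Bug: Both operands are integers, so '/' performs integer division and truncates

Fix: Cast one side to REAL so the division keeps the fractional part

Corrected query:
SELECT dept, SUM(years) * 1.0 / COUNT(*) AS avg_years FROM employees GROUP BY dept

Result:
dept        | avg_years
------------+----------
Engineering | 15.4     
Finance     | 12.5     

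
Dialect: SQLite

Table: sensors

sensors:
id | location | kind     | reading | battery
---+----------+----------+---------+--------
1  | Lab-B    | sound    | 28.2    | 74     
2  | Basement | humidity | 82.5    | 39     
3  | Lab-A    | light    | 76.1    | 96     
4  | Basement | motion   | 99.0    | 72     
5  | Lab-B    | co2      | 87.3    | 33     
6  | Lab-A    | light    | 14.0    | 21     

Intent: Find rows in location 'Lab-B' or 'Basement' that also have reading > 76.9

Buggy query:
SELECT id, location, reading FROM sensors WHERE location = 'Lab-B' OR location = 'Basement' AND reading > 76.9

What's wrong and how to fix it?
Bug: AND binds tighter than OR, so this parses as location = 'Lab-B' OR (location = 'Basement' AND reading > 76.9)

Fix: Add parentheses around the OR so the AND applies to both alternatives

Corrected query:
SELECT id, location, reading FROM sensors WHERE (location = 'Lab-B' OR location = 'Basement') AND reading > 76.9

Result:
id | location | reading
---+----------+--------
2  | Basement | 82.5   
4  | Basement | 99     
5  | Lab-B    | 87.3   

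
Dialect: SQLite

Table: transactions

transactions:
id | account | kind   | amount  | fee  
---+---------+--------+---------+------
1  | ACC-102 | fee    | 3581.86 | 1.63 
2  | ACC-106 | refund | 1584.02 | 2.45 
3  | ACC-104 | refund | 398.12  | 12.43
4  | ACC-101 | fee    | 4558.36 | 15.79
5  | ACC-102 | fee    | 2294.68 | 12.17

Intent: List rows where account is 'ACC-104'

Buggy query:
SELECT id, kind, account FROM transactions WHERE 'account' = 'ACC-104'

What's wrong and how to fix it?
Bug: Single quotes denote string literals in SQL; the column name is being compared as a constant string

Fix: Reference the column as account without single quotes

Corrected query:
SELECT id, kind, account FROM transactions WHERE account = 'ACC-104'

Result:
id | kind   | account
---+--------+--------
3  | refund | ACC-104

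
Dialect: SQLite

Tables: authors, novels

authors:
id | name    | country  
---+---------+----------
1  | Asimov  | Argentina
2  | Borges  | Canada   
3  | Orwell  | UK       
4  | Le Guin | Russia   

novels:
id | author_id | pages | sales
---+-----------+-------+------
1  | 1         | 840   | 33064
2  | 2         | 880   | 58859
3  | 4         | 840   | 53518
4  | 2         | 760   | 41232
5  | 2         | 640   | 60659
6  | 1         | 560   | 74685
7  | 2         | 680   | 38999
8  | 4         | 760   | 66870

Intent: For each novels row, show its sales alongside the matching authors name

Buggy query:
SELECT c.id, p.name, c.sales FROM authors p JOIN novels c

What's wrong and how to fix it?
Bug: JOIN with no ON clause produces a cartesian product; every novels row pairs with every authors row

Fix: Specify the join condition linking the foreign key to the parent id

Corrected query:
SELECT c.id, p.name, c.sales FROM authors p JOIN novels c ON c.author_id = p.id

Result:
id | name    | sales
---+---------+------
1  | Asimov  | 33064
2  | Borges  | 58859
3  | Le Guin | 53518
4  | Borges  | 41232
5  | Borges  | 60659
6  | Asimov  | 74685
7  | Borges  | 38999
8  | Le Guin | 66870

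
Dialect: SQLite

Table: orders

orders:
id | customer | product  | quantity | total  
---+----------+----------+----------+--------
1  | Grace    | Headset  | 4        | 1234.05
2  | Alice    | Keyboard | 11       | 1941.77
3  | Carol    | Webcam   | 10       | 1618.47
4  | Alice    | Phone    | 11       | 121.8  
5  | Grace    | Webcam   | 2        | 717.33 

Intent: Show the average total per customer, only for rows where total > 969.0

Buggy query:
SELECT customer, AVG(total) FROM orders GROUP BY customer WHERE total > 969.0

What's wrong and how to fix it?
Bug: WHERE cannot follow GROUP BY

Fix: Place WHERE between FROM and GROUP BY

Corrected query:
SELECT customer, AVG(total) FROM orders WHERE total > 969.0 GROUP BY customer

Result:
customer | AVG(total)
---------+-----------
Alice    | 1941.77   
Carol    | 1618.47   
Grace    | 1234.05   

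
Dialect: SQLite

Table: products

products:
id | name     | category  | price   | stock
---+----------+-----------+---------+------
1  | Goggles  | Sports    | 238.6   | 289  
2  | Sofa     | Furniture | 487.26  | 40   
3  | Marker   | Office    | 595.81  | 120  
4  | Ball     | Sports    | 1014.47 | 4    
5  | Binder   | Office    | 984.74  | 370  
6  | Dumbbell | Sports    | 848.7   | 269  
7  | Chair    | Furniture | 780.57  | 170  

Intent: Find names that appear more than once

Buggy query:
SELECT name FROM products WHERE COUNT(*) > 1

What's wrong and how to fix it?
Bug: WHERE can't reference COUNT(*); aggregates are computed after WHERE

Fix: Group first, then use HAVING for the count condition

Corrected query:
SELECT name FROM products GROUP BY name HAVING COUNT(*) > 1

Result:
(no rows)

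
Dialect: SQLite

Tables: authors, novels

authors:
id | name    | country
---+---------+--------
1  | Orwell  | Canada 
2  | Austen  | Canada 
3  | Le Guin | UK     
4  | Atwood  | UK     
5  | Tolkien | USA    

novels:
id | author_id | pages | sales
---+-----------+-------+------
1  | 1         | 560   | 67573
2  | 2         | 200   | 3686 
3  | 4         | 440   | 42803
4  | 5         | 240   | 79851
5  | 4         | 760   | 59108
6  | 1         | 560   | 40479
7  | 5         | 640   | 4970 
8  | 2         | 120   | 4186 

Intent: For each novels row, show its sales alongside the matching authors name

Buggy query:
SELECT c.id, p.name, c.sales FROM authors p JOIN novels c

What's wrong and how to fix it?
Bug: JOIN with no ON clause produces a cartesian product; every novels row pairs with every authors row

Fix: Add ON c.author_id = p.id to the JOIN

Corrected query:
SELECT c.id, p.name, c.sales FROM authors p JOIN novels c ON c.author_id = p.id

Result:
id | name    | sales
---+---------+------
1  | Orwell  | 67573
2  | Austen  | 3686 
3  | Atwood  | 42803
4  | Tolkien | 79851
5  | Atwood  | 59108
6  | Orwell  | 40479
7  | Tolkien | 4970 
8  | Austen  | 4186 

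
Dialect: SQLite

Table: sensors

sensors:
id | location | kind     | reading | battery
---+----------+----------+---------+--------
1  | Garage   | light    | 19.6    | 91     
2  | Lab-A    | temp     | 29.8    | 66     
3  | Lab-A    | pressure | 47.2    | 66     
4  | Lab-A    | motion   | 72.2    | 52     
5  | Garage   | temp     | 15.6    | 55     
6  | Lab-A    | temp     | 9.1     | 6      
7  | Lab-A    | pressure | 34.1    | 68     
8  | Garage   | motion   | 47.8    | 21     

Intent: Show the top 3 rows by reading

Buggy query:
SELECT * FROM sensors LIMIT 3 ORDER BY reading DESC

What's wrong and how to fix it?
Bug: ORDER BY cannot follow LIMIT; LIMIT is the final clause

Fix: Sort with ORDER BY, then apply LIMIT

Corrected query:
SELECT * FROM sensors ORDER BY reading DESC LIMIT 3

Result:
id | location | kind     | reading | battery
---+----------+----------+---------+--------
4  | Lab-A    | motion   | 72.2    | 52     
8  | Garage   | motion   | 47.8    | 21     
3  | Lab-A    | pressure | 47.2    | 66     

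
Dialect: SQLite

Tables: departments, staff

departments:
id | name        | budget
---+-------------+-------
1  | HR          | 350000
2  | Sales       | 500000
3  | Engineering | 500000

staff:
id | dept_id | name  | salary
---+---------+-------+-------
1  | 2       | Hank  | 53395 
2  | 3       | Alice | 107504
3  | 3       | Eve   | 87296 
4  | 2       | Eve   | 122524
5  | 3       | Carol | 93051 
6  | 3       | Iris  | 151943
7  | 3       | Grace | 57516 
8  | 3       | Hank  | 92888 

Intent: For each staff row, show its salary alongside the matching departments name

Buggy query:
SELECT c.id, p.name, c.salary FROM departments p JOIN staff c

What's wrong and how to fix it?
Bug: Missing join condition: each staff row is matched to all departments rows instead of just its own

Fix: Specify the join condition linking the foreign key to the parent id

Corrected query:
SELECT c.id, p.name, c.salary FROM departments p JOIN staff c ON c.dept_id = p.id

Result:
id | name        | salary
---+-------------+-------
1  | Sales       | 53395 
2  | Engineering | 107504
3  | Engineering | 87296 
4  | Sales       | 122524
5  | Engineering | 93051 
6  | Engineering | 151943
7  | Engineering | 57516 
8  | Engineering | 92888 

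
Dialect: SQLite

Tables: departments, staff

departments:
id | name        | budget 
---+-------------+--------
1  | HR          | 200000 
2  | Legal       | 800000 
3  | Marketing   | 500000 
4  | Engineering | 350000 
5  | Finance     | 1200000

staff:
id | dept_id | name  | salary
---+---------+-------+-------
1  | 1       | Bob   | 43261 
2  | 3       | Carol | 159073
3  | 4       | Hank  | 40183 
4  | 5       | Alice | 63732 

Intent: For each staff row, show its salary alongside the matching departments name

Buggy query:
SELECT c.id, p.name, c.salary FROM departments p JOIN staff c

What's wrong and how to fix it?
Bug: Missing join condition: each staff row is matched to all departments rows instead of just its own

Fix: Add ON c.dept_id = p.id to the JOIN

Corrected query:
SELECT c.id, p.name, c.salary FROM departments p JOIN staff c ON c.dept_id = p.id

Result:
id | name        | salary
---+-------------+-------
1  | HR          | 43261 
2  | Marketing   | 159073
3  | Engineering | 40183 
4  | Finance     | 63732 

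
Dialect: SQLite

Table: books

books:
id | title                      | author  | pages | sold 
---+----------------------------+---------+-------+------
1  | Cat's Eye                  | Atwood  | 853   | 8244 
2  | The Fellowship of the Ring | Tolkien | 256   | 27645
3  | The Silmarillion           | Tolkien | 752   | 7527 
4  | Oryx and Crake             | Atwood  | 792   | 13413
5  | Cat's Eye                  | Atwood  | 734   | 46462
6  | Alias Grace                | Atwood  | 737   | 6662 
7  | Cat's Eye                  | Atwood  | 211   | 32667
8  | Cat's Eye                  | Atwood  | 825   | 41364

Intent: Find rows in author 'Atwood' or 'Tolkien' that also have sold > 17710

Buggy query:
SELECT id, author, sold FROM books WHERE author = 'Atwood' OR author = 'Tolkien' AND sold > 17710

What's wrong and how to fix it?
Bug: AND binds tighter than OR, so this parses as author = 'Atwood' OR (author = 'Tolkien' AND sold > 17710)

Fix: Group the OR with parentheses (or use IN), then AND the threshold

Corrected query:
SELECT id, author, sold FROM books WHERE (author = 'Atwood' OR author = 'Tolkien') AND sold > 17710

Result:
id | author  | sold 
---+---------+------
2  | Tolkien | 27645
5  | Atwood  | 46462
7  | Atwood  | 32667
8  | Atwood  | 41364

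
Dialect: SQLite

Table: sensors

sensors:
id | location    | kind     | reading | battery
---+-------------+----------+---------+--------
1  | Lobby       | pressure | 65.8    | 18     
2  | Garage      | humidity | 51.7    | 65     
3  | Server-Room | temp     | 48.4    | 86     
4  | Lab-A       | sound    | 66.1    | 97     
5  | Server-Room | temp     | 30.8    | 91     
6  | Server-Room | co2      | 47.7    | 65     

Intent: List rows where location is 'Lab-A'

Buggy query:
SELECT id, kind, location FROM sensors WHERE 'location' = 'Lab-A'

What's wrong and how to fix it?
Bug: 'location' in single quotes is a string literal, not the column; the comparison is literal-vs-literal and never true

Fix: Remove the quotes around the column name (or use double quotes for an identifier)

Corrected query:
SELECT id, kind, location FROM sensors WHERE location = 'Lab-A'

Result:
id | kind  | location
---+-------+---------
4  | sound | Lab-A   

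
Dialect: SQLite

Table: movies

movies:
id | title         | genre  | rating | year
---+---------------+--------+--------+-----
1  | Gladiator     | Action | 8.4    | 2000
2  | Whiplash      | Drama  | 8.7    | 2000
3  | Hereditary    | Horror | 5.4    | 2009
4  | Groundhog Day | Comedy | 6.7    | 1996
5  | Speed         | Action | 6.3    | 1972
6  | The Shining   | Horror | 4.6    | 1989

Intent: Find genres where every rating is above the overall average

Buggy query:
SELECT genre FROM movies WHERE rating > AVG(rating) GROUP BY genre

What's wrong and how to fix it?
Bug: AVG() is an aggregate; it can't sit directly in WHERE

Fix: Compute the overall average in a scalar subquery and compare each group's MIN against it in HAVING

Corrected query:
SELECT genre FROM movies GROUP BY genre HAVING MIN(rating) > (SELECT AVG(rating) FROM movies)

Result:
genre 
------
Comedy
Drama 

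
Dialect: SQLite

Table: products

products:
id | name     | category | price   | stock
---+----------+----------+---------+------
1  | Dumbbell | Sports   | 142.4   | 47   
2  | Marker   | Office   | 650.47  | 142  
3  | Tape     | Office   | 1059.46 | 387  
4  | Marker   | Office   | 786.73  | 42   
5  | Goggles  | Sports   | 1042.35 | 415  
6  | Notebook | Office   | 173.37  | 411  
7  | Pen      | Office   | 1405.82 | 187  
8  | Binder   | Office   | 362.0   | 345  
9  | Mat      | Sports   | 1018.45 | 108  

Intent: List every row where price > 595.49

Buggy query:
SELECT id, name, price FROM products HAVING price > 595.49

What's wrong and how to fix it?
Bug: This is a non-aggregate query (no GROUP BY, no aggregates), so in SQLite the HAVING clause is invalid here; a row-level condition belongs in WHERE

Fix: Use WHERE for row-level filtering

Corrected query:
SELECT id, name, price FROM products WHERE price > 595.49

Result:
id | name    | price  
---+---------+--------
2  | Marker  | 650.47 
3  | Tape    | 1059.46
4  | Marker  | 786.73 
5  | Goggles | 1042.35
7  | Pen     | 1405.82
9  | Mat     | 1018.45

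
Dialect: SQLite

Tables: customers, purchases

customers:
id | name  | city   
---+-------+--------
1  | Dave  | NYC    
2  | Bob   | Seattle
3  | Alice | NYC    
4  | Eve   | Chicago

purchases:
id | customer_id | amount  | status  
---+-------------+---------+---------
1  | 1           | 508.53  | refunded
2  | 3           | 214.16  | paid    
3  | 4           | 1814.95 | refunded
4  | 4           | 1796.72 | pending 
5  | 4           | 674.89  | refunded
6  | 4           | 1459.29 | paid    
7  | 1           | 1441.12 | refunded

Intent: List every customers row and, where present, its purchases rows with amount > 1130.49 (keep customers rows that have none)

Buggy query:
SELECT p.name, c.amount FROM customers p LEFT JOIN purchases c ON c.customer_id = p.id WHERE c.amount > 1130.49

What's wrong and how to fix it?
Bug: A WHERE condition on the right-hand table after LEFT JOIN drops unmatched parents

Fix: Move the right-table condition into the ON clause so unmatched parents are kept

Corrected query:
SELECT p.name, c.amount FROM customers p LEFT JOIN purchases c ON c.customer_id = p.id AND c.amount > 1130.49

Result:
name  | amount 
------+--------
Dave  | 1441.12
Bob   | NULL   
Alice | NULL   
Eve   | 1459.29
Eve   | 1796.72
Eve   | 1814.95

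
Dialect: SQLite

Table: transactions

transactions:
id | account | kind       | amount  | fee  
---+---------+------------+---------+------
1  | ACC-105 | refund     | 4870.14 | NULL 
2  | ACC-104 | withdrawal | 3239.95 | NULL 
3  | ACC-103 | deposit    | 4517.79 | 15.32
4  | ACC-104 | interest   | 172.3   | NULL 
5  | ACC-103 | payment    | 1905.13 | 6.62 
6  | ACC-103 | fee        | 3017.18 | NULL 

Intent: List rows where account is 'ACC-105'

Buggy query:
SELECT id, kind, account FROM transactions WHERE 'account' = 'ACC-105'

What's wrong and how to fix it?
Bug: 'account' in single quotes is a string literal, not the column; the comparison is literal-vs-literal and never true

Fix: Reference the column as account without single quotes

Corrected query:
SELECT id, kind, account FROM transactions WHERE account = 'ACC-105'

Result:
id | kind   | account
---+--------+--------
1  | refund | ACC-105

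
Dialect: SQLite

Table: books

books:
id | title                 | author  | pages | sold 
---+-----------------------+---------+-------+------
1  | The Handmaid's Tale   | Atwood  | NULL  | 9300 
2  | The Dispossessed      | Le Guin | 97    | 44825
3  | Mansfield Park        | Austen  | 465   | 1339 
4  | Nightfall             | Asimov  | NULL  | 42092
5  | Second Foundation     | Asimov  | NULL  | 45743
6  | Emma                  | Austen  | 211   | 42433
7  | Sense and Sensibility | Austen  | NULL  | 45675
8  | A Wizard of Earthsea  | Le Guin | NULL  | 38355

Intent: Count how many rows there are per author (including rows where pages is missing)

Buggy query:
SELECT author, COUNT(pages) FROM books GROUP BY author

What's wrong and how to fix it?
Bug: COUNT(column) counts non-NULL values only; rows with NULL pages aren't counted

Fix: Replace COUNT(pages) with COUNT(*)

Corrected query:
SELECT author, COUNT(*) FROM books GROUP BY author

Result:
author  | COUNT(*)
--------+---------
Asimov  | 2       
Atwood  | 1       
Austen  | 3       
Le Guin | 2       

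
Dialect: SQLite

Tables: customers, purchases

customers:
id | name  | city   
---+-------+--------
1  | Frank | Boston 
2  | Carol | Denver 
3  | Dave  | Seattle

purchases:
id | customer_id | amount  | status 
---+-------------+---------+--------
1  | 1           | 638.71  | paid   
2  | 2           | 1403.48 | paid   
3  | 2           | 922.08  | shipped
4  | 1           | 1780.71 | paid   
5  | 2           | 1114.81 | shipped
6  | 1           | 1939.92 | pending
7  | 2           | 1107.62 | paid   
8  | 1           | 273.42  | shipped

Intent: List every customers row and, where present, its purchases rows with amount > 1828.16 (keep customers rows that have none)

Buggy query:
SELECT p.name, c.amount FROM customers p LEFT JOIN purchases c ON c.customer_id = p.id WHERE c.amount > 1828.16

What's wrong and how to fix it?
Bug: A WHERE condition on the right-hand table after LEFT JOIN drops unmatched parents

Fix: Put 'c.amount > 1828.16' in the JOIN's ON clause instead of WHERE

Corrected query:
SELECT p.name, c.amount FROM customers p LEFT JOIN purchases c ON c.customer_id = p.id AND c.amount > 1828.16

Result:
name  | amount 
------+--------
Frank | 1939.92
Carol | NULL   
Dave  | NULL   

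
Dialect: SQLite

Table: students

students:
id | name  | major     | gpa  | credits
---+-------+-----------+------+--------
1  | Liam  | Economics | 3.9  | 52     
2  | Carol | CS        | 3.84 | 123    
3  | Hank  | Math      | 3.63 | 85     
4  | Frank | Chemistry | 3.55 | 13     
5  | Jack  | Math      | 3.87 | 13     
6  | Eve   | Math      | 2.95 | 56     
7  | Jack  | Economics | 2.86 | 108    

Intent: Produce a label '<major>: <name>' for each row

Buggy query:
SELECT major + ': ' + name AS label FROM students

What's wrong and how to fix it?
Bug: SQLite uses || for string concatenation; + coerces text to numbers (yielding 0)

Fix: Replace + with || to concatenate text

Corrected query:
SELECT major || ': ' || name AS label FROM students

Result:
label           
----------------
Economics: Liam 
CS: Carol       
Math: Hank      
Chemistry: Frank
Math: Jack      
Math: Eve       
Economics: Jack 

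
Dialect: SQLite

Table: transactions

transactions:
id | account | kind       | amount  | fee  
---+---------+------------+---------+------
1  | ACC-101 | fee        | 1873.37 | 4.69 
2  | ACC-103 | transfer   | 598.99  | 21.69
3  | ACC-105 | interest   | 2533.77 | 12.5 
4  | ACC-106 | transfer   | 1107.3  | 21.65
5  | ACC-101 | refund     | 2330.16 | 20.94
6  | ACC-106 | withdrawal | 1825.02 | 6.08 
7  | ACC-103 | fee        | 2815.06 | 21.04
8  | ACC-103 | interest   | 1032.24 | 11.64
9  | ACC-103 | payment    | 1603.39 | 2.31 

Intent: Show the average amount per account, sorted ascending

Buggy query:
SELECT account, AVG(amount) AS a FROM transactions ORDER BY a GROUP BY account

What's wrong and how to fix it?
Bug: GROUP BY must precede ORDER BY

Fix: Move ORDER BY to the end, after GROUP BY

Corrected query:
SELECT account, AVG(amount) AS a FROM transactions GROUP BY account ORDER BY a

Result:
account | a       
--------+---------
ACC-106 | 1466.16 
ACC-103 | 1512.42 
ACC-101 | 2101.765
ACC-105 | 2533.77 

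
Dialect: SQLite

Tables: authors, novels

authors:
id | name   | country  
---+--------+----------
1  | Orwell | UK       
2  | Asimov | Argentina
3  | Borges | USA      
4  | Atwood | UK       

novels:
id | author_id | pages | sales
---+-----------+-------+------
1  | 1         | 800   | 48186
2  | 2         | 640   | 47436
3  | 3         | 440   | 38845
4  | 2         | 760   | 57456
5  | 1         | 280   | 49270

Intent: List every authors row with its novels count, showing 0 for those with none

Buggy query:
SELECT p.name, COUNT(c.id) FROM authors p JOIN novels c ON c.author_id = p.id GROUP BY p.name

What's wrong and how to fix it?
Bug: An inner join excludes parents with zero children

Fix: Switch to LEFT JOIN to retain unmatched parent rows

Corrected query:
SELECT p.name, COUNT(c.id) FROM authors p LEFT JOIN novels c ON c.author_id = p.id GROUP BY p.name

Result:
name   | COUNT(c.id)
-------+------------
Asimov | 2          
Atwood | 0          
Borges | 1          
Orwell | 2          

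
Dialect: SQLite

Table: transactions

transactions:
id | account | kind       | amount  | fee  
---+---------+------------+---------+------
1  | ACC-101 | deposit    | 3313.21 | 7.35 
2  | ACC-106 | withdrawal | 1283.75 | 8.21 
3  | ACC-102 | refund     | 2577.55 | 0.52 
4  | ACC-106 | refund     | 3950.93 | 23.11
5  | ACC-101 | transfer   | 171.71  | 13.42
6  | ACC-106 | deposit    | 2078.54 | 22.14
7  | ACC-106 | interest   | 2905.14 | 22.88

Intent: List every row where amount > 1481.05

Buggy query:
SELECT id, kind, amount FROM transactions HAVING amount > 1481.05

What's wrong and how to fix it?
Bug: HAVING filters the output of aggregation, but this query has no GROUP BY and no aggregate functions, so SQLite rejects it (HAVING clause on a non-aggregate query); the condition here is per row

Fix: Replace HAVING with WHERE since the condition applies to individual rows

Corrected query:
SELECT id, kind, amount FROM transactions WHERE amount > 1481.05

Result:
id | kind     | amount 
---+----------+--------
1  | deposit  | 3313.21
3  | refund   | 2577.55
4  | refund   | 3950.93
6  | deposit  | 2078.54
7  | interest | 2905.14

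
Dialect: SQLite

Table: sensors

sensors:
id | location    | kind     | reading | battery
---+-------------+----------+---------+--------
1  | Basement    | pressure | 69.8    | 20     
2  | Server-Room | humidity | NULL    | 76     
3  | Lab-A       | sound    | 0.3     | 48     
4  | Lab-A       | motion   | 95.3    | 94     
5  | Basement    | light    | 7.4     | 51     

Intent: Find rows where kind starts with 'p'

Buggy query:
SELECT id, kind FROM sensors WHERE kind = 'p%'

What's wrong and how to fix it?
Bug: Wildcards only work with LIKE; '=' treats '%' as a literal character

Fix: Use LIKE for wildcard pattern matching

Corrected query:
SELECT id, kind FROM sensors WHERE kind LIKE 'p%'

Result:
id | kind    
---+---------
1  | pressure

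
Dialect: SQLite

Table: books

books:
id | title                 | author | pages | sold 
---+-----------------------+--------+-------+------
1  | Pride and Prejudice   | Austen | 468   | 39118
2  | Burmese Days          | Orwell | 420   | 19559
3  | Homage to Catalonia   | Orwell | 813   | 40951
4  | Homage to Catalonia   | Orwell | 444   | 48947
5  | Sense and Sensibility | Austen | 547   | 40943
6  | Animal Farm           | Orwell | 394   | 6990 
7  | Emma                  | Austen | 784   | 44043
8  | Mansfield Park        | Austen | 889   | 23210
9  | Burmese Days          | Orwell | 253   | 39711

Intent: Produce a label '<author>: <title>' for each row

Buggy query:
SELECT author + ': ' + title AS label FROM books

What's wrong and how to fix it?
Bug: SQLite uses || for string concatenation; + coerces text to numbers (yielding 0)

Fix: Use the || operator for string concatenation

Corrected query:
SELECT author || ': ' || title AS label FROM books

Result:
label                        
-----------------------------
Austen: Pride and Prejudice  
Orwell: Burmese Days         
Orwell: Homage to Catalonia  
Orwell: Homage to Catalonia  
Austen: Sense and Sensibility
Orwell: Animal Farm          
Austen: Emma                 
Austen: Mansfield Park       
Orwell: Burmese Days         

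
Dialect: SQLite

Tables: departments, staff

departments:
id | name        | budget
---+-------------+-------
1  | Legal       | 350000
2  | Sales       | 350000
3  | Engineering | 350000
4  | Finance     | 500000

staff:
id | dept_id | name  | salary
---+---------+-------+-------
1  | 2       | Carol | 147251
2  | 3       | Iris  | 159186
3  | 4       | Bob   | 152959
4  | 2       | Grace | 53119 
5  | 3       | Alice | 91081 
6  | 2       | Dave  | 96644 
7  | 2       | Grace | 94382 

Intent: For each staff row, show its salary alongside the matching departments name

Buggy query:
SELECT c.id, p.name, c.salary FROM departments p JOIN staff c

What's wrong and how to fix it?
Bug: Missing join condition: each staff row is matched to all departments rows instead of just its own

Fix: Specify the join condition linking the foreign key to the parent id

Corrected query:
SELECT c.id, p.name, c.salary FROM departments p JOIN staff c ON c.dept_id = p.id

Result:
id | name        | salary
---+-------------+-------
1  | Sales       | 147251
2  | Engineering | 159186
3  | Finance     | 152959
4  | Sales       | 53119 
5  | Engineering | 91081 
6  | Sales       | 96644 
7  | Sales       | 94382 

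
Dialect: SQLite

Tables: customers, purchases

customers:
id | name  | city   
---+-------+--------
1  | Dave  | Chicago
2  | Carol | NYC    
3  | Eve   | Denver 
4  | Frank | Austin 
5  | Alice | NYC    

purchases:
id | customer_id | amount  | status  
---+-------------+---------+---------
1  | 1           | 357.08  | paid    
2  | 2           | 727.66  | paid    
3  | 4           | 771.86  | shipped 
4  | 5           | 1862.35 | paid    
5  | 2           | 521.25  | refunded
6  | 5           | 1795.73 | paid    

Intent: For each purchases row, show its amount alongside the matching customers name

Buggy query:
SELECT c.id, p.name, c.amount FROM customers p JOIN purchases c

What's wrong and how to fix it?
Bug: Missing join condition: each purchases row is matched to all customers rows instead of just its own

Fix: Add ON c.customer_id = p.id to the JOIN

Corrected query:
SELECT c.id, p.name, c.amount FROM customers p JOIN purchases c ON c.customer_id = p.id

Result:
id | name  | amount 
---+-------+--------
1  | Dave  | 357.08 
2  | Carol | 727.66 
3  | Frank | 771.86 
4  | Alice | 1862.35
5  | Carol | 521.25 
6  | Alice | 1795.73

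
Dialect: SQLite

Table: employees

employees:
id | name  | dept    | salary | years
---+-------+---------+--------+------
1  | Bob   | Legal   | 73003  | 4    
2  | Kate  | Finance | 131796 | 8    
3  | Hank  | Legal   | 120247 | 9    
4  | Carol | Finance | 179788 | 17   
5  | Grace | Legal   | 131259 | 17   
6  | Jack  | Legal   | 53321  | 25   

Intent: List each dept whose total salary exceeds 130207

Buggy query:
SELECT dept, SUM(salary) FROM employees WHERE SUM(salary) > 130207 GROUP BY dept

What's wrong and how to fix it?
Bug: Aggregate functions cannot appear in a WHERE clause

Fix: Use HAVING (which filters groups after aggregation) instead of WHERE

Corrected query:
SELECT dept, SUM(salary) FROM employees GROUP BY dept HAVING SUM(salary) > 130207

Result:
dept    | SUM(salary)
--------+------------
Finance | 311584     
Legal   | 377830     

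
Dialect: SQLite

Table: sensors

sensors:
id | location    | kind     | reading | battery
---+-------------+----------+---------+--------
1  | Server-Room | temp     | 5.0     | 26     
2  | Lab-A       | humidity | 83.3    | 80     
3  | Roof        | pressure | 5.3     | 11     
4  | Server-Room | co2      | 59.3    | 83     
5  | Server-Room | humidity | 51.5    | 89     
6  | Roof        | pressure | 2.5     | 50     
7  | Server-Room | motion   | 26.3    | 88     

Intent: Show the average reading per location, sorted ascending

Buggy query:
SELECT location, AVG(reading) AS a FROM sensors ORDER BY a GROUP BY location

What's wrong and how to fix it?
Bug: ORDER BY appears before GROUP BY; SQL clause order requires GROUP BY first

Fix: Reorder: SELECT … FROM … GROUP BY … ORDER BY …

Corrected query:
SELECT location, AVG(reading) AS a FROM sensors GROUP BY location ORDER BY a

Result:
location    | a     
------------+-------
Roof        | 3.9   
Server-Room | 35.525
Lab-A       | 83.3  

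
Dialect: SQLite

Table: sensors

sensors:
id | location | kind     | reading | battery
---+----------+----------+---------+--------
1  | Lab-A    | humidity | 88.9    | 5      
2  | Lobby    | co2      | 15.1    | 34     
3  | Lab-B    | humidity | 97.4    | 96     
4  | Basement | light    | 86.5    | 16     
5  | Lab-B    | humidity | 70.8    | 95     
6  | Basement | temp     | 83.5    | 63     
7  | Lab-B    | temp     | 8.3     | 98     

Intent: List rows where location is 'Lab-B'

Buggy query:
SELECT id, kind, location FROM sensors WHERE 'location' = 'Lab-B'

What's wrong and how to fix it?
Bug: Single quotes denote string literals in SQL; the column name is being compared as a constant string

Fix: Reference the column as location without single quotes

Corrected query:
SELECT id, kind, location FROM sensors WHERE location = 'Lab-B'

Result:
id | kind     | location
---+----------+---------
3  | humidity | Lab-B   
5  | humidity | Lab-B   
7  | temp     | Lab-B   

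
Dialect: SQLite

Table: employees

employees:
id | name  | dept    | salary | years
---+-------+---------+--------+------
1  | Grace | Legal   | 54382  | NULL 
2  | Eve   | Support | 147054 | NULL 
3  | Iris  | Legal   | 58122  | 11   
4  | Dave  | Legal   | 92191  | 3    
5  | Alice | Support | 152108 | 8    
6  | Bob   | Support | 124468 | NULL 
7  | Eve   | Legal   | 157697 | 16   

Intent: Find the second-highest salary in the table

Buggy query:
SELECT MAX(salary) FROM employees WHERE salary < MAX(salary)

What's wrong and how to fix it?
Bug: MAX(salary) on the right of the comparison is an aggregate-in-WHERE error

Fix: Put the inner MAX in a scalar subquery

Corrected query:
SELECT MAX(salary) FROM employees WHERE salary < (SELECT MAX(salary) FROM employees)

Result:
MAX(salary)
-----------
152108     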